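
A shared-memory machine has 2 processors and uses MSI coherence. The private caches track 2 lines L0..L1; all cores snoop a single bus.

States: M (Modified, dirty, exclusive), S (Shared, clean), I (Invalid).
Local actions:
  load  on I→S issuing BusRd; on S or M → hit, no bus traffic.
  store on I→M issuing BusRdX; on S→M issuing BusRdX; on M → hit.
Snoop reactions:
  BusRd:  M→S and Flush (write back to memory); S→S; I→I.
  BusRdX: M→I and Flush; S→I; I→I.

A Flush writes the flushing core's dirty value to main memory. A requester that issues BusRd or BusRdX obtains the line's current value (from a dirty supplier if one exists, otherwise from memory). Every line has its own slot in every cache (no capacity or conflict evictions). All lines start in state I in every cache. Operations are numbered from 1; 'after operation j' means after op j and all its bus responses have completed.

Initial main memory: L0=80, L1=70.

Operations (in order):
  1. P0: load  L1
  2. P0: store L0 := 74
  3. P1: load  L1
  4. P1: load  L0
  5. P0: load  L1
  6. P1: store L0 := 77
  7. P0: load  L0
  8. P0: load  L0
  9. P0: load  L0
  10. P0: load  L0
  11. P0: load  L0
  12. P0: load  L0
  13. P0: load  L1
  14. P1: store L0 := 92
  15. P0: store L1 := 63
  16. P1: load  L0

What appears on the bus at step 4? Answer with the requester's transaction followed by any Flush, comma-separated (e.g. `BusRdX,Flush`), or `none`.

bus = BusRd,Flush

[1] P0: load  L1 | P0:S(70), P1:I | bus: BusRd
[2] P0: store L0 := 74 | P0:M(74), P1:I | bus: BusRdX
[3] P1: load  L1 | P0:S(70), P1:S(70) | bus: BusRd
[4] P1: load  L0 | P0:S(74), P1:S(74) | bus: BusRd,Flush
[5] P0: load  L1 | P0:S(70), P1:S(70) | bus: none
[6] P1: store L0 := 77 | P0:I, P1:M(77) | bus: BusRdX
[7] P0: load  L0 | P0:S(77), P1:S(77) | bus: BusRd,Flush
[8] P0: load  L0 | P0:S(77), P1:S(77) | bus: none
[9] P0: load  L0 | P0:S(77), P1:S(77) | bus: none
[10] P0: load  L0 | P0:S(77), P1:S(77) | bus: none
[11] P0: load  L0 | P0:S(77), P1:S(77) | bus: none
[12] P0: load  L0 | P0:S(77), P1:S(77) | bus: none
[13] P0: load  L1 | P0:S(70), P1:S(70) | bus: none
[14] P1: store L0 := 92 | P0:I, P1:M(92) | bus: BusRdX
[15] P0: store L1 := 63 | P0:M(63), P1:I | bus: BusRdX
[16] P1: load  L0 | P0:I, P1:M(92) | bus: none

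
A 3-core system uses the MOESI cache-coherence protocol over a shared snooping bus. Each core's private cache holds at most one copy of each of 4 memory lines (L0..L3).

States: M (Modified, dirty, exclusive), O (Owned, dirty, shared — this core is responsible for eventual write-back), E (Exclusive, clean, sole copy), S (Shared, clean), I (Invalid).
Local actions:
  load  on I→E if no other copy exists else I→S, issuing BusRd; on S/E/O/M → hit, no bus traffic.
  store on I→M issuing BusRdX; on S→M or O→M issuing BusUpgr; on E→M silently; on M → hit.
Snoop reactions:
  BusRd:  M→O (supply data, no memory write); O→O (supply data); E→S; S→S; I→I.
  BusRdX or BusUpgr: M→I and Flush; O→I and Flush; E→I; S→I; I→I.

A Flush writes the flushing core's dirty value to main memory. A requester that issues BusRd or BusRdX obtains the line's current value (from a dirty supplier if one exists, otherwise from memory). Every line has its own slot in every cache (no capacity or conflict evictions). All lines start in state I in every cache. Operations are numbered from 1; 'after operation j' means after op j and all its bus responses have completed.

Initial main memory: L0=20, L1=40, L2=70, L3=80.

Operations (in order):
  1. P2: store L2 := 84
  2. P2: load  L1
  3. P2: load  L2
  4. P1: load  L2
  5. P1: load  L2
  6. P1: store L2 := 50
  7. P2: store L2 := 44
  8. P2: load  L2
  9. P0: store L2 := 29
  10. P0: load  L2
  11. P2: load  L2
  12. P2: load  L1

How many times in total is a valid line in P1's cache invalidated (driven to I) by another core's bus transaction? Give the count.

step 1: P2: store L2 := 84  ⟶  IIM  (L2)  txn=BusRdX  M[L2]=70
step 2: P2: load  L1  ⟶  IIE  (L1)  txn=BusRd  M[L1]=40
step 3: P2: load  L2  ⟶  IIM  (L2)  txn=∅  M[L2]=70
step 4: P1: load  L2  ⟶  ISO  (L2)  txn=BusRd  M[L2]=70
step 5: P1: load  L2  ⟶  ISO  (L2)  txn=∅  M[L2]=70
step 6: P1: store L2 := 50  ⟶  IMI  (L2)  txn=BusUpgr+Flush  M[L2]=84
step 7: P2: store L2 := 44  ⟶  IIM  (L2)  txn=BusRdX+Flush  M[L2]=50
step 8: P2: load  L2  ⟶  IIM  (L2)  txn=∅  M[L2]=50
step 9: P0: store L2 := 29  ⟶  MII  (L2)  txn=BusRdX+Flush  M[L2]=44
step 10: P0: load  L2  ⟶  MII  (L2)  txn=∅  M[L2]=44
step 11: P2: load  L2  ⟶  OIS  (L2)  txn=BusRd  M[L2]=44
step 12: P2: load  L1  ⟶  IIE  (L1)  txn=∅  M[L1]=40

invalidations = 1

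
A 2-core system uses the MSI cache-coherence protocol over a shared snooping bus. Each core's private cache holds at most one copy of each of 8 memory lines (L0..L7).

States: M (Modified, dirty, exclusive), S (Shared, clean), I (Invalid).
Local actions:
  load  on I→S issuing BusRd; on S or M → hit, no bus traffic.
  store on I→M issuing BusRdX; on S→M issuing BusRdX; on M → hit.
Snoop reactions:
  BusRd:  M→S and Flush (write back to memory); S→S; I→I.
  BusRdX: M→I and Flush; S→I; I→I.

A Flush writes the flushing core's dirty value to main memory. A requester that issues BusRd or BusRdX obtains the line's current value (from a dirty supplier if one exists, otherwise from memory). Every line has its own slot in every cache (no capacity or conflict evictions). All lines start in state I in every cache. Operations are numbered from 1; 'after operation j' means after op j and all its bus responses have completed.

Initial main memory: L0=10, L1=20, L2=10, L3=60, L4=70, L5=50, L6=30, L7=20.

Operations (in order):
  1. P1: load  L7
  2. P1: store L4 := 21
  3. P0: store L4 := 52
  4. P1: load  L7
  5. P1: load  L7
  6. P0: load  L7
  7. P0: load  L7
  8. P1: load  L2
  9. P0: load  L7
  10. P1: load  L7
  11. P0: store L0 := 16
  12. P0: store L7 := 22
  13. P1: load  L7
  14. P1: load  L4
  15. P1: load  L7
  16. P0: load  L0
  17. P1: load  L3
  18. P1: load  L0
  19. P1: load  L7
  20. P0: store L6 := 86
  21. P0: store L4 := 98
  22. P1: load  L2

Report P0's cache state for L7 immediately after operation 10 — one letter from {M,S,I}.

state = S

[1] P1: load  L7 | P0:I, P1:S(20) | bus: BusRd
[2] P1: store L4 := 21 | P0:I, P1:M(21) | bus: BusRdX
[3] P0: store L4 := 52 | P0:M(52), P1:I | bus: BusRdX,Flush
[4] P1: load  L7 | P0:I, P1:S(20) | bus: none
[5] P1: load  L7 | P0:I, P1:S(20) | bus: none
[6] P0: load  L7 | P0:S(20), P1:S(20) | bus: BusRd
[7] P0: load  L7 | P0:S(20), P1:S(20) | bus: none
[8] P1: load  L2 | P0:I, P1:S(10) | bus: BusRd
[9] P0: load  L7 | P0:S(20), P1:S(20) | bus: none
[10] P1: load  L7 | P0:S(20), P1:S(20) | bus: none
[11] P0: store L0 := 16 | P0:M(16), P1:I | bus: BusRdX
[12] P0: store L7 := 22 | P0:M(22), P1:I | bus: BusRdX
[13] P1: load  L7 | P0:S(22), P1:S(22) | bus: BusRd,Flush
[14] P1: load  L4 | P0:S(52), P1:S(52) | bus: BusRd,Flush
[15] P1: load  L7 | P0:S(22), P1:S(22) | bus: none
[16] P0: load  L0 | P0:M(16), P1:I | bus: none
[17] P1: load  L3 | P0:I, P1:S(60) | bus: BusRd
[18] P1: load  L0 | P0:S(16), P1:S(16) | bus: BusRd,Flush
[19] P1: load  L7 | P0:S(22), P1:S(22) | bus: none
[20] P0: store L6 := 86 | P0:M(86), P1:I | bus: BusRdX
[21] P0: store L4 := 98 | P0:M(98), P1:I | bus: BusRdX
[22] P1: load  L2 | P0:I, P1:S(10) | bus: none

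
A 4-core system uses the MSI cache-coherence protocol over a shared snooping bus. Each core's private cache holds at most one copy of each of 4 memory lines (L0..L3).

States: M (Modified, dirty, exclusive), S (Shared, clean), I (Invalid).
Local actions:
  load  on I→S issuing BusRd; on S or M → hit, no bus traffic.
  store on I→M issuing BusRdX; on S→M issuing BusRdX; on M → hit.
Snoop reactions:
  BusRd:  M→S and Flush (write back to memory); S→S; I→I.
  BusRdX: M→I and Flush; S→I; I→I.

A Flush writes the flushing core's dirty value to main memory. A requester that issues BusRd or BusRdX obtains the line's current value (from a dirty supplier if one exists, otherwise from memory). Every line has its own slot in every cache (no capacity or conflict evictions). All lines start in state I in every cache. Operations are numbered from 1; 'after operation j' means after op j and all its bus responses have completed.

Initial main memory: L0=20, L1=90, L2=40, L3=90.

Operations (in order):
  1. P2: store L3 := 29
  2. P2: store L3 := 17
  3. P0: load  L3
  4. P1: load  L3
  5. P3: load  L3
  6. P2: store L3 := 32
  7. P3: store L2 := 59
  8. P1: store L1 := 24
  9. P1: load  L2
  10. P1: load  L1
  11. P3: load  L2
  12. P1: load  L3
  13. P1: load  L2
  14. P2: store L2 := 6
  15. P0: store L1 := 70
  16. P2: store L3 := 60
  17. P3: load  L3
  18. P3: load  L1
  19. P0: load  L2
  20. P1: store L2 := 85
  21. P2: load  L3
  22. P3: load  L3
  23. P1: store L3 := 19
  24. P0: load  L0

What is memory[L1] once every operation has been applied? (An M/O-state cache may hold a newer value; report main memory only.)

memory[L1] = 70

step 1: P2: store L3 := 29  ⟶  IIMI  (L3)  txn=BusRdX  M[L3]=90
step 2: P2: store L3 := 17  ⟶  IIMI  (L3)  txn=∅  M[L3]=90
step 3: P0: load  L3  ⟶  SISI  (L3)  txn=BusRd+Flush  M[L3]=17
step 4: P1: load  L3  ⟶  SSSI  (L3)  txn=BusRd  M[L3]=17
step 5: P3: load  L3  ⟶  SSSS  (L3)  txn=BusRd  M[L3]=17
step 6: P2: store L3 := 32  ⟶  IIMI  (L3)  txn=BusRdX  M[L3]=17
step 7: P3: store L2 := 59  ⟶  IIIM  (L2)  txn=BusRdX  M[L2]=40
step 8: P1: store L1 := 24  ⟶  IMII  (L1)  txn=BusRdX  M[L1]=90
step 9: P1: load  L2  ⟶  ISIS  (L2)  txn=BusRd+Flush  M[L2]=59
step 10: P1: load  L1  ⟶  IMII  (L1)  txn=∅  M[L1]=90
step 11: P3: load  L2  ⟶  ISIS  (L2)  txn=∅  M[L2]=59
step 12: P1: load  L3  ⟶  ISSI  (L3)  txn=BusRd+Flush  M[L3]=32
step 13: P1: load  L2  ⟶  ISIS  (L2)  txn=∅  M[L2]=59
step 14: P2: store L2 := 6  ⟶  IIMI  (L2)  txn=BusRdX  M[L2]=59
step 15: P0: store L1 := 70  ⟶  MIII  (L1)  txn=BusRdX+Flush  M[L1]=24
step 16: P2: store L3 := 60  ⟶  IIMI  (L3)  txn=BusRdX  M[L3]=32
step 17: P3: load  L3  ⟶  IISS  (L3)  txn=BusRd+Flush  M[L3]=60
step 18: P3: load  L1  ⟶  SIIS  (L1)  txn=BusRd+Flush  M[L1]=70
step 19: P0: load  L2  ⟶  SISI  (L2)  txn=BusRd+Flush  M[L2]=6
step 20: P1: store L2 := 85  ⟶  IMII  (L2)  txn=BusRdX  M[L2]=6
step 21: P2: load  L3  ⟶  IISS  (L3)  txn=∅  M[L3]=60
step 22: P3: load  L3  ⟶  IISS  (L3)  txn=∅  M[L3]=60
step 23: P1: store L3 := 19  ⟶  IMII  (L3)  txn=BusRdX  M[L3]=60
step 24: P0: load  L0  ⟶  SIII  (L0)  txn=BusRd  M[L0]=20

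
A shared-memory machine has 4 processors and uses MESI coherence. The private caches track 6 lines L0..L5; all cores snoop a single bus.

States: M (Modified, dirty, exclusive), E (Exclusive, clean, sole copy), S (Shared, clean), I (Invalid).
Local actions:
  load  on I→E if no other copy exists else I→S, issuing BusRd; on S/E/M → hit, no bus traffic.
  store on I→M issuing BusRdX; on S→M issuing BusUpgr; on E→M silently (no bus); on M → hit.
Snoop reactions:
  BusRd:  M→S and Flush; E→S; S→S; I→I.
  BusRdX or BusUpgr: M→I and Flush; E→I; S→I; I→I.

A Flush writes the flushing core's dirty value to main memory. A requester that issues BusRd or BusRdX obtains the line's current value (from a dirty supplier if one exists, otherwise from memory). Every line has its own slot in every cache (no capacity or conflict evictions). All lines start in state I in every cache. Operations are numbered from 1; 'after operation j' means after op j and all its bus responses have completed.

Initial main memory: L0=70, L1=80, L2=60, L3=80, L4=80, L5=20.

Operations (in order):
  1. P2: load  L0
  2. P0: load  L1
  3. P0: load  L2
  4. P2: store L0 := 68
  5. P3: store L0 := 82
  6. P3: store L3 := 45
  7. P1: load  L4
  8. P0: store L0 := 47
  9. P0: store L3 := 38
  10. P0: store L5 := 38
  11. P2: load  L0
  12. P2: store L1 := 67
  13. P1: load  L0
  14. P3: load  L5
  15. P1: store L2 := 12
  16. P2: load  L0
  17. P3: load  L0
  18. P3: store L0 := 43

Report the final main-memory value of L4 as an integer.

memory[L4] = 80

1. P2: load  L0  bus=[BusRd]  L0: P0=I P1=I P2=E P3=I  mem[L0]=70
2. P0: load  L1  bus=[BusRd]  L1: P0=E P1=I P2=I P3=I  mem[L1]=80
3. P0: load  L2  bus=[BusRd]  L2: P0=E P1=I P2=I P3=I  mem[L2]=60
4. P2: store L0 := 68  bus=[-]  L0: P0=I P1=I P2=M P3=I  mem[L0]=70
5. P3: store L0 := 82  bus=[BusRdX,Flush]  L0: P0=I P1=I P2=I P3=M  mem[L0]=68
6. P3: store L3 := 45  bus=[BusRdX]  L3: P0=I P1=I P2=I P3=M  mem[L3]=80
7. P1: load  L4  bus=[BusRd]  L4: P0=I P1=E P2=I P3=I  mem[L4]=80
8. P0: store L0 := 47  bus=[BusRdX,Flush]  L0: P0=M P1=I P2=I P3=I  mem[L0]=82
9. P0: store L3 := 38  bus=[BusRdX,Flush]  L3: P0=M P1=I P2=I P3=I  mem[L3]=45
10. P0: store L5 := 38  bus=[BusRdX]  L5: P0=M P1=I P2=I P3=I  mem[L5]=20
11. P2: load  L0  bus=[BusRd,Flush]  L0: P0=S P1=I P2=S P3=I  mem[L0]=47
12. P2: store L1 := 67  bus=[BusRdX]  L1: P0=I P1=I P2=M P3=I  mem[L1]=80
13. P1: load  L0  bus=[BusRd]  L0: P0=S P1=S P2=S P3=I  mem[L0]=47
14. P3: load  L5  bus=[BusRd,Flush]  L5: P0=S P1=I P2=I P3=S  mem[L5]=38
15. P1: store L2 := 12  bus=[BusRdX]  L2: P0=I P1=M P2=I P3=I  mem[L2]=60
16. P2: load  L0  bus=[-]  L0: P0=S P1=S P2=S P3=I  mem[L0]=47
17. P3: load  L0  bus=[BusRd]  L0: P0=S P1=S P2=S P3=S  mem[L0]=47
18. P3: store L0 := 43  bus=[BusUpgr]  L0: P0=I P1=I P2=I P3=M  mem[L0]=47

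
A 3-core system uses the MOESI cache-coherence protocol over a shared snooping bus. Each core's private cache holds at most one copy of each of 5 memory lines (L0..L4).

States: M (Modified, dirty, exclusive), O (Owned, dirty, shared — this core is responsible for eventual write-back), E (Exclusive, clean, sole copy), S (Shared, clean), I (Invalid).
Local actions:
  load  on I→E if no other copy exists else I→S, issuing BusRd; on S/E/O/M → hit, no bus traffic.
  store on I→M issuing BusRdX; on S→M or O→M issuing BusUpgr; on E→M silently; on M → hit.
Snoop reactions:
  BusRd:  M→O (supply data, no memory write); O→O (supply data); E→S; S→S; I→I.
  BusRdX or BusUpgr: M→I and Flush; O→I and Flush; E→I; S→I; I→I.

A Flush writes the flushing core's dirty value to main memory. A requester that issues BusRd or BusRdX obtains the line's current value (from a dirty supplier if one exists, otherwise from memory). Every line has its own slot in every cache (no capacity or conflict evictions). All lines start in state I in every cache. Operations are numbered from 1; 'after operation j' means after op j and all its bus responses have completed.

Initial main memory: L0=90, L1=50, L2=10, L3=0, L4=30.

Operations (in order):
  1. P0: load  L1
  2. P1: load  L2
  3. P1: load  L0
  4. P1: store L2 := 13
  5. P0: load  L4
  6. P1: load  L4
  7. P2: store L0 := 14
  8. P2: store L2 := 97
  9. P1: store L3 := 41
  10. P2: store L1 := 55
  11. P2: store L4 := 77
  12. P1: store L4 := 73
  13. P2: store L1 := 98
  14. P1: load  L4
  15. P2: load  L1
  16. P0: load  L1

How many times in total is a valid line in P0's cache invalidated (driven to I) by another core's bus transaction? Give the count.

invalidations = 2

  op1 P0: load  L1 → E/I/I on L1; bus BusRd; mem=50
  op2 P1: load  L2 → I/E/I on L2; bus BusRd; mem=10
  op3 P1: load  L0 → I/E/I on L0; bus BusRd; mem=90
  op4 P1: store L2 := 13 → I/M/I on L2; bus (none); mem=10
  op5 P0: load  L4 → E/I/I on L4; bus BusRd; mem=30
  op6 P1: load  L4 → S/S/I on L4; bus BusRd; mem=30
  op7 P2: store L0 := 14 → I/I/M on L0; bus BusRdX; mem=90
  op8 P2: store L2 := 97 → I/I/M on L2; bus BusRdX Flush; mem=13
  op9 P1: store L3 := 41 → I/M/I on L3; bus BusRdX; mem=0
  op10 P2: store L1 := 55 → I/I/M on L1; bus BusRdX; mem=50
  op11 P2: store L4 := 77 → I/I/M on L4; bus BusRdX; mem=30
  op12 P1: store L4 := 73 → I/M/I on L4; bus BusRdX Flush; mem=77
  op13 P2: store L1 := 98 → I/I/M on L1; bus (none); mem=50
  op14 P1: load  L4 → I/M/I on L4; bus (none); mem=77
  op15 P2: load  L1 → I/I/M on L1; bus (none); mem=50
  op16 P0: load  L1 → S/I/O on L1; bus BusRd; mem=50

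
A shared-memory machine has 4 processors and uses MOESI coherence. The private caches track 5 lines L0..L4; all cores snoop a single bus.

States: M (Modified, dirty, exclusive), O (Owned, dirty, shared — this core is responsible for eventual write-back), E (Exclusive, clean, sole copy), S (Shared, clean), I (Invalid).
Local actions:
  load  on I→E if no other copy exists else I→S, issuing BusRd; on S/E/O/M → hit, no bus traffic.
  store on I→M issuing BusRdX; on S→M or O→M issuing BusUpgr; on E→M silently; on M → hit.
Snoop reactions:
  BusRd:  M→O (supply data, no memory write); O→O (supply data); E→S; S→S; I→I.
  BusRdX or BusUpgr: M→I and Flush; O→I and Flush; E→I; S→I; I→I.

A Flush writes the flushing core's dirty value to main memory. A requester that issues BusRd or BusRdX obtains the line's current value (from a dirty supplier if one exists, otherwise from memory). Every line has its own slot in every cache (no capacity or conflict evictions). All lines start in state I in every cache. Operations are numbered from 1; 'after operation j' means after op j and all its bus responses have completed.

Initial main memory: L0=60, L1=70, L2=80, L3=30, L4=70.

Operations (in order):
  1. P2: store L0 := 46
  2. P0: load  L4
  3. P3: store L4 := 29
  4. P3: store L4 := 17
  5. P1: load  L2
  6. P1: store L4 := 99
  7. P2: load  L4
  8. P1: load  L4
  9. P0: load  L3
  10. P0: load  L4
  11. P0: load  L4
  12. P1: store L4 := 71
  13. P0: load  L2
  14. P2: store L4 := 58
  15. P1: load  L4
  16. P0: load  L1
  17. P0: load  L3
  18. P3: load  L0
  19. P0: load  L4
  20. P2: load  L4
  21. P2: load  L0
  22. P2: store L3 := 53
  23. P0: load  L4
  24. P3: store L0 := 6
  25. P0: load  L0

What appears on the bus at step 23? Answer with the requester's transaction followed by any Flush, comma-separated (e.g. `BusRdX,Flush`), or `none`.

step 1: P2: store L0 := 46  ⟶  IIMI  (L0)  txn=BusRdX  M[L0]=60
step 2: P0: load  L4  ⟶  EIII  (L4)  txn=BusRd  M[L4]=70
step 3: P3: store L4 := 29  ⟶  IIIM  (L4)  txn=BusRdX  M[L4]=70
step 4: P3: store L4 := 17  ⟶  IIIM  (L4)  txn=∅  M[L4]=70
step 5: P1: load  L2  ⟶  IEII  (L2)  txn=BusRd  M[L2]=80
step 6: P1: store L4 := 99  ⟶  IMII  (L4)  txn=BusRdX+Flush  M[L4]=17
step 7: P2: load  L4  ⟶  IOSI  (L4)  txn=BusRd  M[L4]=17
step 8: P1: load  L4  ⟶  IOSI  (L4)  txn=∅  M[L4]=17
step 9: P0: load  L3  ⟶  EIII  (L3)  txn=BusRd  M[L3]=30
step 10: P0: load  L4  ⟶  SOSI  (L4)  txn=BusRd  M[L4]=17
step 11: P0: load  L4  ⟶  SOSI  (L4)  txn=∅  M[L4]=17
step 12: P1: store L4 := 71  ⟶  IMII  (L4)  txn=BusUpgr  M[L4]=17
step 13: P0: load  L2  ⟶  SSII  (L2)  txn=BusRd  M[L2]=80
step 14: P2: store L4 := 58  ⟶  IIMI  (L4)  txn=BusRdX+Flush  M[L4]=71
step 15: P1: load  L4  ⟶  ISOI  (L4)  txn=BusRd  M[L4]=71
step 16: P0: load  L1  ⟶  EIII  (L1)  txn=BusRd  M[L1]=70
step 17: P0: load  L3  ⟶  EIII  (L3)  txn=∅  M[L3]=30
step 18: P3: load  L0  ⟶  IIOS  (L0)  txn=BusRd  M[L0]=60
step 19: P0: load  L4  ⟶  SSOI  (L4)  txn=BusRd  M[L4]=71
step 20: P2: load  L4  ⟶  SSOI  (L4)  txn=∅  M[L4]=71
step 21: P2: load  L0  ⟶  IIOS  (L0)  txn=∅  M[L0]=60
step 22: P2: store L3 := 53  ⟶  IIMI  (L3)  txn=BusRdX  M[L3]=30
step 23: P0: load  L4  ⟶  SSOI  (L4)  txn=∅  M[L4]=71
step 24: P3: store L0 := 6  ⟶  IIIM  (L0)  txn=BusUpgr+Flush  M[L0]=46
step 25: P0: load  L0  ⟶  SIIO  (L0)  txn=BusRd  M[L0]=46

bus = none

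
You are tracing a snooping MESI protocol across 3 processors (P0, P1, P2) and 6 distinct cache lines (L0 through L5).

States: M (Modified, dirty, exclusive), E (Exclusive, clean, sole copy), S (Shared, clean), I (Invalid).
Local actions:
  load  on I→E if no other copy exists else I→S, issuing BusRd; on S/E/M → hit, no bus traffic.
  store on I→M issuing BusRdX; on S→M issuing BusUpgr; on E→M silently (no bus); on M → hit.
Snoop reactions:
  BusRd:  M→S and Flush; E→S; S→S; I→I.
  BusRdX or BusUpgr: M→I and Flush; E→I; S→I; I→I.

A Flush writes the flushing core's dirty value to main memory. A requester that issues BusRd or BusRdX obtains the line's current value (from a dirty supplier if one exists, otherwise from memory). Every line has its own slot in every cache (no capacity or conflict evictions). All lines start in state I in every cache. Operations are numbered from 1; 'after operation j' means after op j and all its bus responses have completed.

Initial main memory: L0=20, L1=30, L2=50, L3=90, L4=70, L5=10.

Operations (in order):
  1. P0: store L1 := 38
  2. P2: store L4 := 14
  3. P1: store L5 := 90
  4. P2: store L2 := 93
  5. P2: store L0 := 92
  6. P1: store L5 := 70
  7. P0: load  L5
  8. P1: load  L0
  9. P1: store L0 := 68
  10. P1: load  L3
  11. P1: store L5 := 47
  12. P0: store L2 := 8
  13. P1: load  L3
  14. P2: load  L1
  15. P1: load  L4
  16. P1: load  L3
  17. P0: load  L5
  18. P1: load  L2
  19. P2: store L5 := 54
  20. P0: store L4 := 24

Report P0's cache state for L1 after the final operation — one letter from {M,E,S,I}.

  op1 P0: store L1 := 38 → M/I/I on L1; bus BusRdX; mem=30
  op2 P2: store L4 := 14 → I/I/M on L4; bus BusRdX; mem=70
  op3 P1: store L5 := 90 → I/M/I on L5; bus BusRdX; mem=10
  op4 P2: store L2 := 93 → I/I/M on L2; bus BusRdX; mem=50
  op5 P2: store L0 := 92 → I/I/M on L0; bus BusRdX; mem=20
  op6 P1: store L5 := 70 → I/M/I on L5; bus (none); mem=10
  op7 P0: load  L5 → S/S/I on L5; bus BusRd Flush; mem=70
  op8 P1: load  L0 → I/S/S on L0; bus BusRd Flush; mem=92
  op9 P1: store L0 := 68 → I/M/I on L0; bus BusUpgr; mem=92
  op10 P1: load  L3 → I/E/I on L3; bus BusRd; mem=90
  op11 P1: store L5 := 47 → I/M/I on L5; bus BusUpgr; mem=70
  op12 P0: store L2 := 8 → M/I/I on L2; bus BusRdX Flush; mem=93
  op13 P1: load  L3 → I/E/I on L3; bus (none); mem=90
  op14 P2: load  L1 → S/I/S on L1; bus BusRd Flush; mem=38
  op15 P1: load  L4 → I/S/S on L4; bus BusRd Flush; mem=14
  op16 P1: load  L3 → I/E/I on L3; bus (none); mem=90
  op17 P0: load  L5 → S/S/I on L5; bus BusRd Flush; mem=47
  op18 P1: load  L2 → S/S/I on L2; bus BusRd Flush; mem=8
  op19 P2: store L5 := 54 → I/I/M on L5; bus BusRdX; mem=47
  op20 P0: store L4 := 24 → M/I/I on L4; bus BusRdX; mem=14

state = S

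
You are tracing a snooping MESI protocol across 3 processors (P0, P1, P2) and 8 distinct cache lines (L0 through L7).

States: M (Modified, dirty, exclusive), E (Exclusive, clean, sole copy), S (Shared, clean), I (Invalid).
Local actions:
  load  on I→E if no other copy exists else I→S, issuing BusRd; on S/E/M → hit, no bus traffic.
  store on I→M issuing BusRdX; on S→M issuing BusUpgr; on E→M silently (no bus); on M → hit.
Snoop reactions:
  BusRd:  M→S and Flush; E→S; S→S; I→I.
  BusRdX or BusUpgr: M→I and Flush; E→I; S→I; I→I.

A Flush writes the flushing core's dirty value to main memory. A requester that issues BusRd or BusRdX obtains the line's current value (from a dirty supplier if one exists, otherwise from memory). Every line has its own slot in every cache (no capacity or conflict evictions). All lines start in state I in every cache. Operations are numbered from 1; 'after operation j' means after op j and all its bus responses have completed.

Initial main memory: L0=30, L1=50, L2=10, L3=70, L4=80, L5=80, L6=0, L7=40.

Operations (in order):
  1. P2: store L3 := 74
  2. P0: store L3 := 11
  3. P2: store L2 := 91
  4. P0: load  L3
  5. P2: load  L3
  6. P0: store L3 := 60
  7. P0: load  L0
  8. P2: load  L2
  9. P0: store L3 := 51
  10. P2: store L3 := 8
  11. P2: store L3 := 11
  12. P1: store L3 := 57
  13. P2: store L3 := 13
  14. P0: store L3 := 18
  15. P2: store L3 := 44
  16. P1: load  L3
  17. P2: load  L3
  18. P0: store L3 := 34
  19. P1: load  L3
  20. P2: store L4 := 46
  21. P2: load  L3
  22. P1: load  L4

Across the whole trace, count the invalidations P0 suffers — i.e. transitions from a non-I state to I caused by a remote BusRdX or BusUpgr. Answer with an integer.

1. P2: store L3 := 74  bus=[BusRdX]  L3: P0=I P1=I P2=M  mem[L3]=70
2. P0: store L3 := 11  bus=[BusRdX,Flush]  L3: P0=M P1=I P2=I  mem[L3]=74
3. P2: store L2 := 91  bus=[BusRdX]  L2: P0=I P1=I P2=M  mem[L2]=10
4. P0: load  L3  bus=[-]  L3: P0=M P1=I P2=I  mem[L3]=74
5. P2: load  L3  bus=[BusRd,Flush]  L3: P0=S P1=I P2=S  mem[L3]=11
6. P0: store L3 := 60  bus=[BusUpgr]  L3: P0=M P1=I P2=I  mem[L3]=11
7. P0: load  L0  bus=[BusRd]  L0: P0=E P1=I P2=I  mem[L0]=30
8. P2: load  L2  bus=[-]  L2: P0=I P1=I P2=M  mem[L2]=10
9. P0: store L3 := 51  bus=[-]  L3: P0=M P1=I P2=I  mem[L3]=11
10. P2: store L3 := 8  bus=[BusRdX,Flush]  L3: P0=I P1=I P2=M  mem[L3]=51
11. P2: store L3 := 11  bus=[-]  L3: P0=I P1=I P2=M  mem[L3]=51
12. P1: store L3 := 57  bus=[BusRdX,Flush]  L3: P0=I P1=M P2=I  mem[L3]=11
13. P2: store L3 := 13  bus=[BusRdX,Flush]  L3: P0=I P1=I P2=M  mem[L3]=57
14. P0: store L3 := 18  bus=[BusRdX,Flush]  L3: P0=M P1=I P2=I  mem[L3]=13
15. P2: store L3 := 44  bus=[BusRdX,Flush]  L3: P0=I P1=I P2=M  mem[L3]=18
16. P1: load  L3  bus=[BusRd,Flush]  L3: P0=I P1=S P2=S  mem[L3]=44
17. P2: load  L3  bus=[-]  L3: P0=I P1=S P2=S  mem[L3]=44
18. P0: store L3 := 34  bus=[BusRdX]  L3: P0=M P1=I P2=I  mem[L3]=44
19. P1: load  L3  bus=[BusRd,Flush]  L3: P0=S P1=S P2=I  mem[L3]=34
20. P2: store L4 := 46  bus=[BusRdX]  L4: P0=I P1=I P2=M  mem[L4]=80
21. P2: load  L3  bus=[BusRd]  L3: P0=S P1=S P2=S  mem[L3]=34
22. P1: load  L4  bus=[BusRd,Flush]  L4: P0=I P1=S P2=S  mem[L4]=46

invalidations = 2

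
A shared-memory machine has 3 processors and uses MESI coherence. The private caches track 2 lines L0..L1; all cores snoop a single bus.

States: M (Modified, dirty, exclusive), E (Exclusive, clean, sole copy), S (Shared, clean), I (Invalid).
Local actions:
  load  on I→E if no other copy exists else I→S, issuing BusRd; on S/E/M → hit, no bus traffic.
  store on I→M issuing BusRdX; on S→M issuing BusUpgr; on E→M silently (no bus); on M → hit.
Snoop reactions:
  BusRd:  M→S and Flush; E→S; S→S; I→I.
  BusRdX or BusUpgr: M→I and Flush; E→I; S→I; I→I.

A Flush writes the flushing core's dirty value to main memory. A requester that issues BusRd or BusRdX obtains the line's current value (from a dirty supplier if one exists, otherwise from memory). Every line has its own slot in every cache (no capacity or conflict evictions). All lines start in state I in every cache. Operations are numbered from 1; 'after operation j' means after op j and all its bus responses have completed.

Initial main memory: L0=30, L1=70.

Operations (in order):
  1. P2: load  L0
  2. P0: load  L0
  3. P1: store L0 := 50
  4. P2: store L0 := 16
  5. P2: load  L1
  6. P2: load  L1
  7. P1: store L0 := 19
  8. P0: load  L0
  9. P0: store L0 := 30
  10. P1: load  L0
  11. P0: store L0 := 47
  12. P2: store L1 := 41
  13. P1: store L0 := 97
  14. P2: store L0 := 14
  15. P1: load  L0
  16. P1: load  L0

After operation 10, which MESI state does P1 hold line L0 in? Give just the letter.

state = S

step 1: P2: load  L0  ⟶  IIE  (L0)  txn=BusRd  M[L0]=30
step 2: P0: load  L0  ⟶  SIS  (L0)  txn=BusRd  M[L0]=30
step 3: P1: store L0 := 50  ⟶  IMI  (L0)  txn=BusRdX  M[L0]=30
step 4: P2: store L0 := 16  ⟶  IIM  (L0)  txn=BusRdX+Flush  M[L0]=50
step 5: P2: load  L1  ⟶  IIE  (L1)  txn=BusRd  M[L1]=70
step 6: P2: load  L1  ⟶  IIE  (L1)  txn=∅  M[L1]=70
step 7: P1: store L0 := 19  ⟶  IMI  (L0)  txn=BusRdX+Flush  M[L0]=16
step 8: P0: load  L0  ⟶  SSI  (L0)  txn=BusRd+Flush  M[L0]=19
step 9: P0: store L0 := 30  ⟶  MII  (L0)  txn=BusUpgr  M[L0]=19
step 10: P1: load  L0  ⟶  SSI  (L0)  txn=BusRd+Flush  M[L0]=30
step 11: P0: store L0 := 47  ⟶  MII  (L0)  txn=BusUpgr  M[L0]=30
step 12: P2: store L1 := 41  ⟶  IIM  (L1)  txn=∅  M[L1]=70
step 13: P1: store L0 := 97  ⟶  IMI  (L0)  txn=BusRdX+Flush  M[L0]=47
step 14: P2: store L0 := 14  ⟶  IIM  (L0)  txn=BusRdX+Flush  M[L0]=97
step 15: P1: load  L0  ⟶  ISS  (L0)  txn=BusRd+Flush  M[L0]=14
step 16: P1: load  L0  ⟶  ISS  (L0)  txn=∅  M[L0]=14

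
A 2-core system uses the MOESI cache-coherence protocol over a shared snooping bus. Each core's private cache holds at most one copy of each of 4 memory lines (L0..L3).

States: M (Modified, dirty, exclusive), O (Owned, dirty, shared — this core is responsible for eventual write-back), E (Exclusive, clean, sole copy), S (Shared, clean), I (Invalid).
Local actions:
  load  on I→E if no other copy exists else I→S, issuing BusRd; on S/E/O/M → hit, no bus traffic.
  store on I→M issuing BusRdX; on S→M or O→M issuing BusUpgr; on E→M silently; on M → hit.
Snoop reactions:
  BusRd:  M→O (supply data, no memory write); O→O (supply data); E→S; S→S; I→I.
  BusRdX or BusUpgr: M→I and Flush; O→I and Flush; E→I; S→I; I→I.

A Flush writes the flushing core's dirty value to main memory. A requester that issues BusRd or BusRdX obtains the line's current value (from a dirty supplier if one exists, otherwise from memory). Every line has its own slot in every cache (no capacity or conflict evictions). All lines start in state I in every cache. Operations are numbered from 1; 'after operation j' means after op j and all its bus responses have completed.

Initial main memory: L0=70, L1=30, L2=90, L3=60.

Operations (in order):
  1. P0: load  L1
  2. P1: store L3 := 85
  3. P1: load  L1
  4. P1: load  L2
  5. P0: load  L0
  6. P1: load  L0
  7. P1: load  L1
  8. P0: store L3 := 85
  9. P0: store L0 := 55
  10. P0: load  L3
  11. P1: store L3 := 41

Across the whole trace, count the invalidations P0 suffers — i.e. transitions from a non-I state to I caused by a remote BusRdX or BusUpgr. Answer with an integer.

invalidations = 1

[1] P0: load  L1 | P0:E(30), P1:I | bus: BusRd
[2] P1: store L3 := 85 | P0:I, P1:M(85) | bus: BusRdX
[3] P1: load  L1 | P0:S(30), P1:S(30) | bus: BusRd
[4] P1: load  L2 | P0:I, P1:E(90) | bus: BusRd
[5] P0: load  L0 | P0:E(70), P1:I | bus: BusRd
[6] P1: load  L0 | P0:S(70), P1:S(70) | bus: BusRd
[7] P1: load  L1 | P0:S(30), P1:S(30) | bus: none
[8] P0: store L3 := 85 | P0:M(85), P1:I | bus: BusRdX,Flush
[9] P0: store L0 := 55 | P0:M(55), P1:I | bus: BusUpgr
[10] P0: load  L3 | P0:M(85), P1:I | bus: none
[11] P1: store L3 := 41 | P0:I, P1:M(41) | bus: BusRdX,Flush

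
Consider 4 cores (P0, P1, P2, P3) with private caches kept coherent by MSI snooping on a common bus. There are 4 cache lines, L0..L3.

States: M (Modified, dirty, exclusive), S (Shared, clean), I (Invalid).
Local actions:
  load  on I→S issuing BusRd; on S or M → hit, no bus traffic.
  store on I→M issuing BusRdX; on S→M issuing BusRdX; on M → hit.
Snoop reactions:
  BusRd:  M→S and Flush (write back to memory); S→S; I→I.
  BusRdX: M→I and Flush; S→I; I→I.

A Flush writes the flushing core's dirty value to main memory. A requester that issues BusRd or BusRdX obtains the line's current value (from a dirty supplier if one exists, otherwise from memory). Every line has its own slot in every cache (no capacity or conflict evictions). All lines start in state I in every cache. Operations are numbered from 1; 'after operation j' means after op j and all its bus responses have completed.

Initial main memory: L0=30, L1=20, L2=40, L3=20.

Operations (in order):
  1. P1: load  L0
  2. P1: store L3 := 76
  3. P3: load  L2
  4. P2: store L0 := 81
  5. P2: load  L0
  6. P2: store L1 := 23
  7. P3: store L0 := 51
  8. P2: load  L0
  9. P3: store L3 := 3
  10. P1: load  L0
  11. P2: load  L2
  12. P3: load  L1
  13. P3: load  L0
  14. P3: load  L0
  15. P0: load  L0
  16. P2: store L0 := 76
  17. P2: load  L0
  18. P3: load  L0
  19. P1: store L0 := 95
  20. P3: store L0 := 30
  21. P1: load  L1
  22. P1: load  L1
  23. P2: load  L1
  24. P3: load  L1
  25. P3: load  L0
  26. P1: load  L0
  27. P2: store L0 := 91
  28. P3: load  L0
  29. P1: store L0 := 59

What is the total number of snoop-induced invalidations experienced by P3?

invalidations = 4

  op1 P1: load  L0 → I/S/I/I on L0; bus BusRd; mem=30
  op2 P1: store L3 := 76 → I/M/I/I on L3; bus BusRdX; mem=20
  op3 P3: load  L2 → I/I/I/S on L2; bus BusRd; mem=40
  op4 P2: store L0 := 81 → I/I/M/I on L0; bus BusRdX; mem=30
  op5 P2: load  L0 → I/I/M/I on L0; bus (none); mem=30
  op6 P2: store L1 := 23 → I/I/M/I on L1; bus BusRdX; mem=20
  op7 P3: store L0 := 51 → I/I/I/M on L0; bus BusRdX Flush; mem=81
  op8 P2: load  L0 → I/I/S/S on L0; bus BusRd Flush; mem=51
  op9 P3: store L3 := 3 → I/I/I/M on L3; bus BusRdX Flush; mem=76
  op10 P1: load  L0 → I/S/S/S on L0; bus BusRd; mem=51
  op11 P2: load  L2 → I/I/S/S on L2; bus BusRd; mem=40
  op12 P3: load  L1 → I/I/S/S on L1; bus BusRd Flush; mem=23
  op13 P3: load  L0 → I/S/S/S on L0; bus (none); mem=51
  op14 P3: load  L0 → I/S/S/S on L0; bus (none); mem=51
  op15 P0: load  L0 → S/S/S/S on L0; bus BusRd; mem=51
  op16 P2: store L0 := 76 → I/I/M/I on L0; bus BusRdX; mem=51
  op17 P2: load  L0 → I/I/M/I on L0; bus (none); mem=51
  op18 P3: load  L0 → I/I/S/S on L0; bus BusRd Flush; mem=76
  op19 P1: store L0 := 95 → I/M/I/I on L0; bus BusRdX; mem=76
  op20 P3: store L0 := 30 → I/I/I/M on L0; bus BusRdX Flush; mem=95
  op21 P1: load  L1 → I/S/S/S on L1; bus BusRd; mem=23
  op22 P1: load  L1 → I/S/S/S on L1; bus (none); mem=23
  op23 P2: load  L1 → I/S/S/S on L1; bus (none); mem=23
  op24 P3: load  L1 → I/S/S/S on L1; bus (none); mem=23
  op25 P3: load  L0 → I/I/I/M on L0; bus (none); mem=95
  op26 P1: load  L0 → I/S/I/S on L0; bus BusRd Flush; mem=30
  op27 P2: store L0 := 91 → I/I/M/I on L0; bus BusRdX; mem=30
  op28 P3: load  L0 → I/I/S/S on L0; bus BusRd Flush; mem=91
  op29 P1: store L0 := 59 → I/M/I/I on L0; bus BusRdX; mem=91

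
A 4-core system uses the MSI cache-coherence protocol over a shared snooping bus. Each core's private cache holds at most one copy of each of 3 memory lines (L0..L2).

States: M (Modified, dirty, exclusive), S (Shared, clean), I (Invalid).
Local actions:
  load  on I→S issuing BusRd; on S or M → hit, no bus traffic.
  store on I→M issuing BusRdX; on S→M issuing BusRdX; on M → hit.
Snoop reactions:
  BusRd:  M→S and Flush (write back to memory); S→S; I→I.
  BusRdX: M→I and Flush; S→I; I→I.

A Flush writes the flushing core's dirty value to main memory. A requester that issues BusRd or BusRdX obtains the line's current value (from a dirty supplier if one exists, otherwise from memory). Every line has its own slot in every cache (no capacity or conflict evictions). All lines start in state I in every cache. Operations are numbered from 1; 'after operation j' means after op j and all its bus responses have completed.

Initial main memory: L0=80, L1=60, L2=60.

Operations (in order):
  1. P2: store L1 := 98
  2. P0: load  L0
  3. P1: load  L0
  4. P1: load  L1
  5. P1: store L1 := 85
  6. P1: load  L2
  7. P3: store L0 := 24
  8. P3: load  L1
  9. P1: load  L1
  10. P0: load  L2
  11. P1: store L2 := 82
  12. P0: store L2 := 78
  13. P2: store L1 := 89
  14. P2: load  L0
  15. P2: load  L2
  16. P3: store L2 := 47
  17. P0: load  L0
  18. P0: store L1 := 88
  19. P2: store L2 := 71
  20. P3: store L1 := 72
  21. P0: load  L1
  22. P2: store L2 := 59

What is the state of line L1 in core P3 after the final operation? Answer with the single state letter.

state = S

  op1 P2: store L1 := 98 → I/I/M/I on L1; bus BusRdX; mem=60
  op2 P0: load  L0 → S/I/I/I on L0; bus BusRd; mem=80
  op3 P1: load  L0 → S/S/I/I on L0; bus BusRd; mem=80
  op4 P1: load  L1 → I/S/S/I on L1; bus BusRd Flush; mem=98
  op5 P1: store L1 := 85 → I/M/I/I on L1; bus BusRdX; mem=98
  op6 P1: load  L2 → I/S/I/I on L2; bus BusRd; mem=60
  op7 P3: store L0 := 24 → I/I/I/M on L0; bus BusRdX; mem=80
  op8 P3: load  L1 → I/S/I/S on L1; bus BusRd Flush; mem=85
  op9 P1: load  L1 → I/S/I/S on L1; bus (none); mem=85
  op10 P0: load  L2 → S/S/I/I on L2; bus BusRd; mem=60
  op11 P1: store L2 := 82 → I/M/I/I on L2; bus BusRdX; mem=60
  op12 P0: store L2 := 78 → M/I/I/I on L2; bus BusRdX Flush; mem=82
  op13 P2: store L1 := 89 → I/I/M/I on L1; bus BusRdX; mem=85
  op14 P2: load  L0 → I/I/S/S on L0; bus BusRd Flush; mem=24
  op15 P2: load  L2 → S/I/S/I on L2; bus BusRd Flush; mem=78
  op16 P3: store L2 := 47 → I/I/I/M on L2; bus BusRdX; mem=78
  op17 P0: load  L0 → S/I/S/S on L0; bus BusRd; mem=24
  op18 P0: store L1 := 88 → M/I/I/I on L1; bus BusRdX Flush; mem=89
  op19 P2: store L2 := 71 → I/I/M/I on L2; bus BusRdX Flush; mem=47
  op20 P3: store L1 := 72 → I/I/I/M on L1; bus BusRdX Flush; mem=88
  op21 P0: load  L1 → S/I/I/S on L1; bus BusRd Flush; mem=72
  op22 P2: store L2 := 59 → I/I/M/I on L2; bus (none); mem=47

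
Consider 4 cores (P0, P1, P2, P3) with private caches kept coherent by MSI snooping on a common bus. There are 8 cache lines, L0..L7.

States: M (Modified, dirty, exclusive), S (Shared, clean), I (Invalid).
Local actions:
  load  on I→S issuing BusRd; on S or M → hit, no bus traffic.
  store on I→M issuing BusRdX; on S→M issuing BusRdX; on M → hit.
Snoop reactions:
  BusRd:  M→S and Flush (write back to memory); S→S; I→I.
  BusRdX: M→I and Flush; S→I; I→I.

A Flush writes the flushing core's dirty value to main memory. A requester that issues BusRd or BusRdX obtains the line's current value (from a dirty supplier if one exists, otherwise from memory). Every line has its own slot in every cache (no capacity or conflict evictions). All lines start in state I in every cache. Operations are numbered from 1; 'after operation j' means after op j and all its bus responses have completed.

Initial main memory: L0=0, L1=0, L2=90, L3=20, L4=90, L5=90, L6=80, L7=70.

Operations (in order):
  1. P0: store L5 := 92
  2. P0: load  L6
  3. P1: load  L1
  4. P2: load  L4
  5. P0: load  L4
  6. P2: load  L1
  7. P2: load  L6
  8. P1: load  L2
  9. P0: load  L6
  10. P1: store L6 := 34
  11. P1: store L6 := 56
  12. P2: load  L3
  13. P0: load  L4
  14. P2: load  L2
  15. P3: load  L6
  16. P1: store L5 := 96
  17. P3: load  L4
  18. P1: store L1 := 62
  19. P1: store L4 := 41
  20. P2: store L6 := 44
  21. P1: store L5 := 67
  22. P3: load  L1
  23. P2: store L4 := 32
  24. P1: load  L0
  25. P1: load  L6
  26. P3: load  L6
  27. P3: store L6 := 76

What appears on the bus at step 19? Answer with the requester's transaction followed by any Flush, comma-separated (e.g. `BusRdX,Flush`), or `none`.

bus = BusRdX

step 1: P0: store L5 := 92  ⟶  MIII  (L5)  txn=BusRdX  M[L5]=90
step 2: P0: load  L6  ⟶  SIII  (L6)  txn=BusRd  M[L6]=80
step 3: P1: load  L1  ⟶  ISII  (L1)  txn=BusRd  M[L1]=0
step 4: P2: load  L4  ⟶  IISI  (L4)  txn=BusRd  M[L4]=90
step 5: P0: load  L4  ⟶  SISI  (L4)  txn=BusRd  M[L4]=90
step 6: P2: load  L1  ⟶  ISSI  (L1)  txn=BusRd  M[L1]=0
step 7: P2: load  L6  ⟶  SISI  (L6)  txn=BusRd  M[L6]=80
step 8: P1: load  L2  ⟶  ISII  (L2)  txn=BusRd  M[L2]=90
step 9: P0: load  L6  ⟶  SISI  (L6)  txn=∅  M[L6]=80
step 10: P1: store L6 := 34  ⟶  IMII  (L6)  txn=BusRdX  M[L6]=80
step 11: P1: store L6 := 56  ⟶  IMII  (L6)  txn=∅  M[L6]=80
step 12: P2: load  L3  ⟶  IISI  (L3)  txn=BusRd  M[L3]=20
step 13: P0: load  L4  ⟶  SISI  (L4)  txn=∅  M[L4]=90
step 14: P2: load  L2  ⟶  ISSI  (L2)  txn=BusRd  M[L2]=90
step 15: P3: load  L6  ⟶  ISIS  (L6)  txn=BusRd+Flush  M[L6]=56
step 16: P1: store L5 := 96  ⟶  IMII  (L5)  txn=BusRdX+Flush  M[L5]=92
step 17: P3: load  L4  ⟶  SISS  (L4)  txn=BusRd  M[L4]=90
step 18: P1: store L1 := 62  ⟶  IMII  (L1)  txn=BusRdX  M[L1]=0
step 19: P1: store L4 := 41  ⟶  IMII  (L4)  txn=BusRdX  M[L4]=90
step 20: P2: store L6 := 44  ⟶  IIMI  (L6)  txn=BusRdX  M[L6]=56
step 21: P1: store L5 := 67  ⟶  IMII  (L5)  txn=∅  M[L5]=92
step 22: P3: load  L1  ⟶  ISIS  (L1)  txn=BusRd+Flush  M[L1]=62
step 23: P2: store L4 := 32  ⟶  IIMI  (L4)  txn=BusRdX+Flush  M[L4]=41
step 24: P1: load  L0  ⟶  ISII  (L0)  txn=BusRd  M[L0]=0
step 25: P1: load  L6  ⟶  ISSI  (L6)  txn=BusRd+Flush  M[L6]=44
step 26: P3: load  L6  ⟶  ISSS  (L6)  txn=BusRd  M[L6]=44
step 27: P3: store L6 := 76  ⟶  IIIM  (L6)  txn=BusRdX  M[L6]=44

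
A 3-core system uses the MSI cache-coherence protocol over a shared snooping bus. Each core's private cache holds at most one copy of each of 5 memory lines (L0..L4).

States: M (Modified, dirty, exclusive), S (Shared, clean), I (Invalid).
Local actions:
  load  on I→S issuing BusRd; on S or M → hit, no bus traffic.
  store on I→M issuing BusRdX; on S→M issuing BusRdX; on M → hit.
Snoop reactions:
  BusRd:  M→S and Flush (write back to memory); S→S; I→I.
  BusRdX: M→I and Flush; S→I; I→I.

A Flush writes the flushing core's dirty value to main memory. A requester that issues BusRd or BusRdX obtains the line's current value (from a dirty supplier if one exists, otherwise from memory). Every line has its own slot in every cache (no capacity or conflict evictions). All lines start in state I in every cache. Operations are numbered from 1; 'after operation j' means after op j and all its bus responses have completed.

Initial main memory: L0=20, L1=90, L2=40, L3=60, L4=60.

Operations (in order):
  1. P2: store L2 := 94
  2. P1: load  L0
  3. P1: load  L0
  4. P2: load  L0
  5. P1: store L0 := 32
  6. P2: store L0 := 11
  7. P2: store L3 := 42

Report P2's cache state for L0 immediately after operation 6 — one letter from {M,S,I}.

[1] P2: store L2 := 94 | P0:I, P1:I, P2:M(94) | bus: BusRdX
[2] P1: load  L0 | P0:I, P1:S(20), P2:I | bus: BusRd
[3] P1: load  L0 | P0:I, P1:S(20), P2:I | bus: none
[4] P2: load  L0 | P0:I, P1:S(20), P2:S(20) | bus: BusRd
[5] P1: store L0 := 32 | P0:I, P1:M(32), P2:I | bus: BusRdX
[6] P2: store L0 := 11 | P0:I, P1:I, P2:M(11) | bus: BusRdX,Flush
[7] P2: store L3 := 42 | P0:I, P1:I, P2:M(42) | bus: BusRdX

state = M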